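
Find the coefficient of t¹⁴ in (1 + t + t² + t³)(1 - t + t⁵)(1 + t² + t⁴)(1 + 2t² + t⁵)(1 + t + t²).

(1 + t + t² + t³) has coefficients 1,1,1,1 for degrees 0…3.
(1 - t + t⁵) has coefficients 1,-1,0,0,0,1,0,0,0,0,0,0,0,0,0 for degrees 0…14.
Multiplying by (1 + t² + t⁴) gives running coefficients 1,-1,1,-1,1,0,0,1,0,1,0,0,0,0,0 for degrees 0…14.
Multiplying by (1 + 2t² + t⁵) gives running coefficients 1,-1,3,-3,3,-1,1,2,-1,4,0,2,1,0,1 for degrees 0…14.
Finally multiplying by (1 + t + t²), the product of all factors after the first has coefficients 1,0,3,-1,3,-1,3,2,2,5,3,6,3,3,2 for degrees 0…14.
[t¹⁴] = 1·2 + 1·3 + 1·3 + 1·6 = 14.

14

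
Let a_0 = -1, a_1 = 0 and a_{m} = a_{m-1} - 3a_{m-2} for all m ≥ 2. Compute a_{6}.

3

The ordinary generating function has denominator 1 - z + 3z^2.
Iterating the recurrence: a_0,…,a_{6} = -1, 0, 3, 3, -6, -15, 3.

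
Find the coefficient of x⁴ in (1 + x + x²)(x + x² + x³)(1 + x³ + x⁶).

(1 + x + x²) has coefficients 1,1,1 for degrees 0…2.
(x + x² + x³) has coefficients 0,1,1,1,0 for degrees 0…4.
Finally multiplying by (1 + x³ + x⁶), the product of all factors after the first has coefficients 0,1,1,1,1 for degrees 0…4.
[x⁴] = 1·1 + 1·1 + 1·1 = 3.

3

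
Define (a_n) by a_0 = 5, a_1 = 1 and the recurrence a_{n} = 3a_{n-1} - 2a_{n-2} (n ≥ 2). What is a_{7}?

The ordinary generating function has denominator 1 - 3y + 2y^2.
Iterating the recurrence: a_0,…,a_{7} = 5, 1, -7, -23, -55, -119, -247, -503.

-503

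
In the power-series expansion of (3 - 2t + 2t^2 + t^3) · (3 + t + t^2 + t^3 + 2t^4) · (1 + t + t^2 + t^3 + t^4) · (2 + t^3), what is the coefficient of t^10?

33

(3 - 2t + 2t^2 + t^3) has coefficients 3,-2,2,1 for degrees 0…3.
(3 + t + t^2 + t^3 + 2t^4) has coefficients 3,1,1,1,2,0,0,0,0,0,0 for degrees 0…10.
Multiplying by (1 + t + t^2 + t^3 + t^4) gives running coefficients 3,4,5,6,8,5,4,3,2,0,0 for degrees 0…10.
Finally multiplying by (2 + t^3), the product of all factors after the first has coefficients 6,8,10,15,20,15,14,14,9,4,3 for degrees 0…10.
[t^10] = 3·3 − 2·4 + 2·9 + 1·14 = 33.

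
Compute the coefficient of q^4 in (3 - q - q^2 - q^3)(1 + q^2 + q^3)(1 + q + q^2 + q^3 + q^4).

3

(3 - q - q^2 - q^3) has coefficients 3,-1,-1,-1 for degrees 0…3.
(1 + q^2 + q^3) has coefficients 1,0,1,1,0 for degrees 0…4.
Finally multiplying by (1 + q + q^2 + q^3 + q^4), the product of all factors after the first has coefficients 1,1,2,3,3 for degrees 0…4.
[q^4] = 3·3 − 1·3 − 1·2 − 1·1 = 3.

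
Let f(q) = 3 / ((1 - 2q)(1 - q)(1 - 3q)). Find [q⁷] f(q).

27990

Partial fractions give a closed form: a_n = (-12)·2^n + (3/2)·1^n + (27/2)·3^n.
At n = 7: a_7 = 27990.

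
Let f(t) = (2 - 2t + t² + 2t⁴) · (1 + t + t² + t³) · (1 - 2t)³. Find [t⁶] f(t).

-12

(2 - 2t + t² + 2t⁴) has coefficients 2,-2,1,0,2 for degrees 0…4.
(1 + t + t² + t³) has coefficients 1,1,1,1,0,0,0 for degrees 0…6.
Finally multiplying by (1 - 2t)³, the product of all factors after the first has coefficients 1,-5,7,-1,-2,4,-8 for degrees 0…6.
[t⁶] = 2·(-8) − 2·4 + 1·(-2) + 2·7 = -12.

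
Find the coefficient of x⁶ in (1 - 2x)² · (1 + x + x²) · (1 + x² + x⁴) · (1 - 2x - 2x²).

(1 - 2x)² has coefficients 1,-4,4 for degrees 0…2.
(1 + x + x²) has coefficients 1,1,1,0,0,0,0 for degrees 0…6.
Multiplying by (1 + x² + x⁴) gives running coefficients 1,1,2,1,2,1,1 for degrees 0…6.
Finally multiplying by (1 - 2x - 2x²), the product of all factors after the first has coefficients 1,-1,-2,-5,-4,-5,-5 for degrees 0…6.
[x⁶] = 1·(-5) − 4·(-5) + 4·(-4) = -1.

-1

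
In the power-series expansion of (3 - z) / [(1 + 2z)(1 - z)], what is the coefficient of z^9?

-1194

The denominator gives the recurrence a_n = −a_(n−1) + 2a_(n−2) for n ≥ 2; the numerator fixes a_0 = 3, a_1 = -4.
Iterating: 3, -4, 10, -18, 38, -74, 150, -298, 598, -1194, so a_9 = -1194.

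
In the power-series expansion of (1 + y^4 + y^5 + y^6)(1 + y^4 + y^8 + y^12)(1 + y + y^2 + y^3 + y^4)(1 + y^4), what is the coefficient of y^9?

(1 + y^4 + y^5 + y^6) has coefficients 1,0,0,0,1,1,1 for degrees 0…6.
(1 + y^4 + y^8 + y^12) has coefficients 1,0,0,0,1,0,0,0,1,0 for degrees 0…9.
Multiplying by (1 + y + y^2 + y^3 + y^4) gives running coefficients 1,1,1,1,2,1,1,1,2,1 for degrees 0…9.
Finally multiplying by (1 + y^4), the product of all factors after the first has coefficients 1,1,1,1,3,2,2,2,4,2 for degrees 0…9.
[y^9] = 1·2 + 1·2 + 1·3 + 1·1 = 8.

8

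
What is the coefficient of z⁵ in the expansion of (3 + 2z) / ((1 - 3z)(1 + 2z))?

509

Partial fractions give a closed form: a_n = (11/5)·3^n + (4/5)·(-2)^n.
At n = 5: a_5 = 509.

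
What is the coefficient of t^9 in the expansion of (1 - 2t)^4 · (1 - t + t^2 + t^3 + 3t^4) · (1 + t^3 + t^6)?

(1 - 2t)^4 has coefficients 1,-8,24,-32,16 for degrees 0…4.
(1 - t + t^2 + t^3 + 3t^4) has coefficients 1,-1,1,1,3,0,0,0,0,0 for degrees 0…9.
Finally multiplying by (1 + t^3 + t^6), the product of all factors after the first has coefficients 1,-1,1,2,2,1,2,2,1,1 for degrees 0…9.
[t^9] = 1·1 − 8·1 + 24·2 − 32·2 + 16·1 = -7.

-7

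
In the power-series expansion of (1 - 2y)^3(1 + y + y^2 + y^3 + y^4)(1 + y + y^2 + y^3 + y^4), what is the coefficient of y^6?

(1 - 2y)^3 has coefficients 1,-6,12,-8 for degrees 0…3.
(1 + y + y^2 + y^3 + y^4) has coefficients 1,1,1,1,1,0,0 for degrees 0…6.
Finally multiplying by (1 + y + y^2 + y^3 + y^4), the product of all factors after the first has coefficients 1,2,3,4,5,4,3 for degrees 0…6.
[y^6] = 1·3 − 6·4 + 12·5 − 8·4 = 7.

7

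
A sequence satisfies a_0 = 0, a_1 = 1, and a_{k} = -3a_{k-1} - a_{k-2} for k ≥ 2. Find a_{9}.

2584

The ordinary generating function has denominator 1 + 3t + t^2.
Iterating the recurrence: a_0,…,a_{9} = 0, 1, -3, 8, -21, 55, -144, 377, -987, 2584.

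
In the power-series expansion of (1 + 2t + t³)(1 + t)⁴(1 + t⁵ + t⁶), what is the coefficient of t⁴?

13

(1 + 2t + t³) has coefficients 1,2,0,1 for degrees 0…3.
(1 + t)⁴ has coefficients 1,4,6,4,1 for degrees 0…4.
Finally multiplying by (1 + t⁵ + t⁶), the product of all factors after the first has coefficients 1,4,6,4,1 for degrees 0…4.
[t⁴] = 1·1 + 2·4 + 1·4 = 13.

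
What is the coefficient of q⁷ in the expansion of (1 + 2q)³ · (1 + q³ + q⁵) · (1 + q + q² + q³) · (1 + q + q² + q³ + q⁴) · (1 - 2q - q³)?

-224

(1 + 2q)³ has coefficients 1,6,12,8 for degrees 0…3.
(1 + q³ + q⁵) has coefficients 1,0,0,1,0,1,0,0 for degrees 0…7.
Multiplying by (1 + q + q² + q³) gives running coefficients 1,1,1,2,1,2,2,1 for degrees 0…7.
Multiplying by (1 + q + q² + q³ + q⁴) gives running coefficients 1,2,3,5,6,7,8,8 for degrees 0…7.
Finally multiplying by (1 - 2q - q³), the product of all factors after the first has coefficients 1,0,-1,-2,-6,-8,-11,-14 for degrees 0…7.
[q⁷] = 1·(-14) + 6·(-11) + 12·(-8) + 8·(-6) = -224.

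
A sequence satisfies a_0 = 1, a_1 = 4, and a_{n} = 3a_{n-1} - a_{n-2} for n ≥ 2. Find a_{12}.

167761

The ordinary generating function has denominator 1 - 3t + t^2.
Iterating the recurrence: a_0,…,a_{12} = 1, 4, 11, 29, 76, 199, 521, 1364, 3571, 9349, 24476, 64079, 167761.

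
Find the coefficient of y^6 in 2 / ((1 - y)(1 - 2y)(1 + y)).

170

Partial fractions give a closed form: a_n = (-1)·1^n + (8/3)·2^n + (1/3)·(-1)^n.
At n = 6: a_6 = 170.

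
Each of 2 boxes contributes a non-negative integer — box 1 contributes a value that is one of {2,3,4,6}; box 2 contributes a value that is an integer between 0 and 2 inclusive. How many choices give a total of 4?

3

The generating function for the choices is (q^2 + q^3 + q^4 + q^6)·(1 + q + q^2); the count is [q^4].
(q^2 + q^3 + q^4 + q^6) has coefficients 0,0,1,1,1 for degrees 0…4.
(1 + q + q^2) has coefficients 1,1,1,0,0 for degrees 0…4.
[q^4] = 1·1 + 1·1 + 1·1 = 3.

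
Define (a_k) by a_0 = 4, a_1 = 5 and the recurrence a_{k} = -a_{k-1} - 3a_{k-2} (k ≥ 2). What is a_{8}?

The ordinary generating function has denominator 1 + q + 3q^2.
Iterating the recurrence: a_0,…,a_{8} = 4, 5, -17, 2, 49, -55, -92, 257, 19.

19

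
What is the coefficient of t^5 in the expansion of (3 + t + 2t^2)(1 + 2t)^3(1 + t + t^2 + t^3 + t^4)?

(3 + t + 2t^2) has coefficients 3,1,2 for degrees 0…2.
(1 + 2t)^3 has coefficients 1,6,12,8,0,0 for degrees 0…5.
Finally multiplying by (1 + t + t^2 + t^3 + t^4), the product of all factors after the first has coefficients 1,7,19,27,27,26 for degrees 0…5.
[t^5] = 3·26 + 1·27 + 2·27 = 159.

159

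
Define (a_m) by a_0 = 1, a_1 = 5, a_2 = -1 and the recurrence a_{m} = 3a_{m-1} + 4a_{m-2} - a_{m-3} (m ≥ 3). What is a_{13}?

10382300

The ordinary generating function has denominator 1 - 3z - 4z^2 + z^3.
Iterating the recurrence: a_0,…,a_{13} = 1, 5, -1, 16, 39, 182, 686, 2747, 10803, 42711, 168598, 665835, 2629186, 10382300.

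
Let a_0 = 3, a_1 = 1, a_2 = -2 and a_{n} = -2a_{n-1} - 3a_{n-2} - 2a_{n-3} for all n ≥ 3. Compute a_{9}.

-65

The ordinary generating function has denominator 1 + 2x + 3x^2 + 2x^3.
Iterating the recurrence: a_0,…,a_{9} = 3, 1, -2, -5, 14, -9, -14, 27, 6, -65.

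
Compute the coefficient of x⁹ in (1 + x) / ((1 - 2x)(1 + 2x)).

256

The denominator gives the recurrence a_n = 4a_(n−2) for n ≥ 3; the numerator fixes a_0 = 1, a_1 = 1, a_2 = 4.
Iterating: 1, 1, 4, 4, 16, 16, 64, 64, 256, 256, so a_9 = 256.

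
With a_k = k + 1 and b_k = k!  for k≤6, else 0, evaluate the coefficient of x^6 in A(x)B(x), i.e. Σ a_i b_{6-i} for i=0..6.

This is [x^6] in the product of the two ordinary generating functions.
Σ = 1·720 + 2·120 + 3·24 + 4·6 + 5·2 + 6·1 + 7·1 = 1079.

1079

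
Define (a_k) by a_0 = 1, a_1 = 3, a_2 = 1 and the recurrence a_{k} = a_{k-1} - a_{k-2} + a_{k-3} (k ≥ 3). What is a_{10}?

The ordinary generating function has denominator 1 - q + q^2 - q^3.
Iterating the recurrence: a_0,…,a_{10} = 1, 3, 1, -1, 1, 3, 1, -1, 1, 3, 1.

1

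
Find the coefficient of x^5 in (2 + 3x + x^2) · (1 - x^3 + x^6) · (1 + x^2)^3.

2

(2 + 3x + x^2) has coefficients 2,3,1 for degrees 0…2.
(1 - x^3 + x^6) has coefficients 1,0,0,-1,0,0 for degrees 0…5.
Finally multiplying by (1 + x^2)^3, the product of all factors after the first has coefficients 1,0,3,-1,3,-3 for degrees 0…5.
[x^5] = 2·(-3) + 3·3 + 1·(-1) = 2.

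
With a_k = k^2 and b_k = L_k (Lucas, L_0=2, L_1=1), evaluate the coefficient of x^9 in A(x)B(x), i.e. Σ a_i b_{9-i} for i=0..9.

1193

Write out a_i and b_{9-i} for i = 0,…,9 and sum the products.
Σ = 0·76 + 1·47 + 4·29 + 9·18 + 16·11 + 25·7 + 36·4 + 49·3 + 64·1 + 81·2 = 1193.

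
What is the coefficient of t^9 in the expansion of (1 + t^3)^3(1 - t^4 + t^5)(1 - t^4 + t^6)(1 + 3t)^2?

(1 + t^3)^3 has coefficients 1,0,0,3,0,0,3,0,0,1 for degrees 0…9.
(1 - t^4 + t^5) has coefficients 1,0,0,0,-1,1,0,0,0,0 for degrees 0…9.
Multiplying by (1 - t^4 + t^6) gives running coefficients 1,0,0,0,-2,1,1,0,1,-1 for degrees 0…9.
Finally multiplying by (1 + 3t)^2, the product of all factors after the first has coefficients 1,6,9,0,-2,-11,-11,15,10,5 for degrees 0…9.
[t^9] = 1·5 + 3·(-11) + 3·0 + 1·1 = -27.

-27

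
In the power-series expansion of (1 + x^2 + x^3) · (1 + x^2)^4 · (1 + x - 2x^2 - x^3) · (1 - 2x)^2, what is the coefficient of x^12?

(1 + x^2 + x^3) has coefficients 1,0,1,1 for degrees 0…3.
(1 + x^2)^4 has coefficients 1,0,4,0,6,0,4,0,1,0,0,0,0 for degrees 0…12.
Multiplying by (1 + x - 2x^2 - x^3) gives running coefficients 1,1,2,3,-2,2,-8,-2,-7,-3,-2,-1,0 for degrees 0…12.
Finally multiplying by (1 - 2x)^2, the product of all factors after the first has coefficients 1,-3,2,-1,-6,22,-24,38,-31,17,-18,-5,-4 for degrees 0…12.
[x^12] = 1·(-4) + 1·(-18) + 1·17 = -5.

-5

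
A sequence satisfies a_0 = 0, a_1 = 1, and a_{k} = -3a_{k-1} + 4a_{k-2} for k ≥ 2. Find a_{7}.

3277

The ordinary generating function has denominator 1 + 3t - 4t^2.
Iterating the recurrence: a_0,…,a_{7} = 0, 1, -3, 13, -51, 205, -819, 3277.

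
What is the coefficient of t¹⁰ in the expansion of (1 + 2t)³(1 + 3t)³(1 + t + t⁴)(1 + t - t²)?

(1 + 2t)³ has coefficients 1,6,12,8 for degrees 0…3.
(1 + 3t)³ has coefficients 1,9,27,27,0,0,0,0,0,0,0 for degrees 0…10.
Multiplying by (1 + t + t⁴) gives running coefficients 1,10,36,54,28,9,27,27,0,0,0 for degrees 0…10.
Finally multiplying by (1 + t - t²), the product of all factors after the first has coefficients 1,11,45,80,46,-17,8,45,0,-27,0 for degrees 0…10.
[t¹⁰] = 1·0 + 6·(-27) + 12·0 + 8·45 = 198.

198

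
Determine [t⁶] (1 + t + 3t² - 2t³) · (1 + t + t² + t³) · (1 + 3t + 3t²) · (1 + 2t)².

(1 + t + 3t² - 2t³) has coefficients 1,1,3,-2 for degrees 0…3.
(1 + t + t² + t³) has coefficients 1,1,1,1,0,0,0 for degrees 0…6.
Multiplying by (1 + 3t + 3t²) gives running coefficients 1,4,7,7,6,3,0 for degrees 0…6.
Finally multiplying by (1 + 2t)², the product of all factors after the first has coefficients 1,8,27,51,62,55,36 for degrees 0…6.
[t⁶] = 1·36 + 1·55 + 3·62 − 2·51 = 175.

175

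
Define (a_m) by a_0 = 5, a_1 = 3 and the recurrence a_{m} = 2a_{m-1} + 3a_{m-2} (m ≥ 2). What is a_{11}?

354291

The ordinary generating function has denominator 1 - 2y - 3y^2.
Iterating the recurrence: a_0,…,a_{11} = 5, 3, 21, 51, 165, 483, 1461, 4371, 13125, 39363, 118101, 354291.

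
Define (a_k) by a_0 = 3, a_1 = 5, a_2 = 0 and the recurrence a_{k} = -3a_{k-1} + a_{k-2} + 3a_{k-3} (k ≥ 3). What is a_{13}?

The ordinary generating function has denominator 1 + 3y - y^2 - 3y^3.
Iterating the recurrence: a_0,…,a_{13} = 3, 5, 0, 14, -27, 95, -270, 824, -2457, 7385, -22140, 66434, -199287, 597875.

597875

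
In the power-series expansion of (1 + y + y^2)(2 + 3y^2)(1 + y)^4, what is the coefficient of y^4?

55

(1 + y + y^2) has coefficients 1,1,1 for degrees 0…2.
(2 + 3y^2) has coefficients 2,0,3,0,0 for degrees 0…4.
Finally multiplying by (1 + y)^4, the product of all factors after the first has coefficients 2,8,15,20,20 for degrees 0…4.
[y^4] = 1·20 + 1·20 + 1·15 = 55.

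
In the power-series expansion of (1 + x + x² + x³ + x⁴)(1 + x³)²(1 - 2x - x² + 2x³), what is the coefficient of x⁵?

(1 + x + x² + x³ + x⁴) has coefficients 1,1,1,1,1 for degrees 0…4.
(1 + x³)² has coefficients 1,0,0,2,0,0 for degrees 0…5.
Finally multiplying by (1 - 2x - x² + 2x³), the product of all factors after the first has coefficients 1,-2,-1,4,-4,-2 for degrees 0…5.
[x⁵] = 1·(-2) + 1·(-4) + 1·4 + 1·(-1) + 1·(-2) = -5.

-5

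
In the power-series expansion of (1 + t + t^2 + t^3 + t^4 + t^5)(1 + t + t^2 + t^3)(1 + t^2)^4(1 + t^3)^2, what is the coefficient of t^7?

(1 + t + t^2 + t^3 + t^4 + t^5) has coefficients 1,1,1,1,1,1 for degrees 0…5.
(1 + t + t^2 + t^3) has coefficients 1,1,1,1,0,0,0,0 for degrees 0…7.
Multiplying by (1 + t^2)^4 gives running coefficients 1,1,5,5,10,10,10,10 for degrees 0…7.
Finally multiplying by (1 + t^3)^2, the product of all factors after the first has coefficients 1,1,5,7,12,20,21,31 for degrees 0…7.
[t^7] = 1·31 + 1·21 + 1·20 + 1·12 + 1·7 + 1·5 = 96.

96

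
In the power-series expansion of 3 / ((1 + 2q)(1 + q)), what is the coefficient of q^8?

Partial fractions give a closed form: a_n = (6)·(-2)^n + (-3)·(-1)^n.
At n = 8: a_8 = 1533.

1533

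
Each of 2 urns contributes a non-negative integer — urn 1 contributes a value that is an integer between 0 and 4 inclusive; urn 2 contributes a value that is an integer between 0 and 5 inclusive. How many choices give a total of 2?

The generating function for the choices is (1 + y + y^2 + y^3 + y^4)·(1 + y + y^2 + y^3 + y^4 + y^5); the count is [y^2].
(1 + y + y^2 + y^3 + y^4) has coefficients 1,1,1 for degrees 0…2.
(1 + y + y^2 + y^3 + y^4 + y^5) has coefficients 1,1,1 for degrees 0…2.
[y^2] = 1·1 + 1·1 + 1·1 = 3.

3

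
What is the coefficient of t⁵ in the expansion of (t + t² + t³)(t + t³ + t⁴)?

(t + t² + t³) has coefficients 0,1,1,1 for degrees 0…3.
(t + t³ + t⁴) has coefficients 0,1,0,1,1,0 for degrees 0…5.
[t⁵] = 1·1 + 1·1 + 1·0 = 2.

2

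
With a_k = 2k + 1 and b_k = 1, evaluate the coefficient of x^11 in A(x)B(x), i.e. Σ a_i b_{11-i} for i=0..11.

144

This is [x^11] in the product of the two ordinary generating functions.
Σ = 1·1 + 3·1 + 5·1 + 7·1 + 9·1 + 11·1 + 13·1 + 15·1 + 17·1 + 19·1 + 21·1 + 23·1 = 144.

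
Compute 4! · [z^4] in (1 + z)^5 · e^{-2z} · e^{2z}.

120

The EGF product rule gives c_4 = Σ_{k_1+k_2+k_3=4} C(4; k_1,k_2,k_3) · ∏ g_i(k_i), where (1+z)^5 gives the falling factorial (5)_k; e^{-2z} gives (-2)^k; e^{2z} gives (2)^k.
g_1(k) for k = 0…4: 1, 5, 20, 60, 120.
g_2(k) for k = 0…4: 1, -2, 4, -8, 16.
g_3(k) for k = 0…4: 1, 2, 4, 8, 16.
First combine the last two factors: h(k) = Σ_j C(k,j)·g_2(j)·g_3(k−j) for k = 0…4: 1, 0, 0, 0, 0.
c_4 = Σ_k C(4,k)·g_1(k)·h(4−k) = 1·120·1 = 120.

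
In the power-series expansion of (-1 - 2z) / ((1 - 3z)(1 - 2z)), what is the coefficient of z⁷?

-10423

Partial fractions give a closed form: a_n = (-5)·3^n + (4)·2^n.
At n = 7: a_7 = -10423.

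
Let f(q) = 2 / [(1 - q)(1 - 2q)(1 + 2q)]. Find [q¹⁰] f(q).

Partial fractions give a closed form: a_n = (-2/3)·1^n + (2)·2^n + (2/3)·(-2)^n.
At n = 10: a_10 = 2730.

2730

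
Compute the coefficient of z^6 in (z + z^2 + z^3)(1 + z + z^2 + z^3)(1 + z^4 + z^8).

3

(z + z^2 + z^3) has coefficients 0,1,1,1 for degrees 0…3.
(1 + z + z^2 + z^3) has coefficients 1,1,1,1,0,0,0 for degrees 0…6.
Finally multiplying by (1 + z^4 + z^8), the product of all factors after the first has coefficients 1,1,1,1,1,1,1 for degrees 0…6.
[z^6] = 1·1 + 1·1 + 1·1 = 3.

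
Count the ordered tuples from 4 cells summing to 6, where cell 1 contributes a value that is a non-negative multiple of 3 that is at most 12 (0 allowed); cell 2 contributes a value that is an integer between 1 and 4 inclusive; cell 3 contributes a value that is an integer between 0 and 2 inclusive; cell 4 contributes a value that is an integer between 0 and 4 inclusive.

17

The generating function for the choices is (1 + t^3 + t^6 + t^9 + t^12)·(t + t^2 + t^3 + t^4)·(1 + t + t^2)·(1 + t + t^2 + t^3 + t^4); the count is [t^6].
(1 + t^3 + t^6 + t^9 + t^12) has coefficients 1,0,0,1,0,0,1 for degrees 0…6.
(t + t^2 + t^3 + t^4) has coefficients 0,1,1,1,1,0,0 for degrees 0…6.
Multiplying by (1 + t + t^2) gives running coefficients 0,1,2,3,3,2,1 for degrees 0…6.
Finally multiplying by (1 + t + t^2 + t^3 + t^4), the product of all factors after the first has coefficients 0,1,3,6,9,11,11 for degrees 0…6.
[t^6] = 1·11 + 1·6 + 1·0 = 17.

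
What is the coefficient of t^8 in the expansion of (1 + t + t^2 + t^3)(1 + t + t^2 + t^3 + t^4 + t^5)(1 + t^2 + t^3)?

(1 + t + t^2 + t^3) has coefficients 1,1,1,1 for degrees 0…3.
(1 + t + t^2 + t^3 + t^4 + t^5) has coefficients 1,1,1,1,1,1,0,0,0 for degrees 0…8.
Finally multiplying by (1 + t^2 + t^3), the product of all factors after the first has coefficients 1,1,2,3,3,3,2,2,1 for degrees 0…8.
[t^8] = 1·1 + 1·2 + 1·2 + 1·3 = 8.

8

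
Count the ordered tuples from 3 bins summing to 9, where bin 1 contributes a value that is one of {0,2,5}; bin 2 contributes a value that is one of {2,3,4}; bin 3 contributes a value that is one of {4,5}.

The generating function for the choices is (1 + x² + x⁵)·(x² + x³ + x⁴)·(x⁴ + x⁵); the count is [x⁹].
(1 + x² + x⁵) has coefficients 1,0,1,0,0,1 for degrees 0…5.
(x² + x³ + x⁴) has coefficients 0,0,1,1,1,0,0,0,0,0 for degrees 0…9.
Finally multiplying by (x⁴ + x⁵), the product of all factors after the first has coefficients 0,0,0,0,0,0,1,2,2,1 for degrees 0…9.
[x⁹] = 1·1 + 1·2 + 1·0 = 3.

3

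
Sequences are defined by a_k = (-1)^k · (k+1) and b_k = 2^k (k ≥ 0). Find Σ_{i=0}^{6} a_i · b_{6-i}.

The convolution is the x^6 coefficient of A(x)B(x).
Σ = 1·64 − 2·32 + 3·16 − 4·8 + 5·4 − 6·2 + 7·1 = 31.

31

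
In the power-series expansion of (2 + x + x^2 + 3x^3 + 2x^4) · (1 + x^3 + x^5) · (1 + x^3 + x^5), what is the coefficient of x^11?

(2 + x + x^2 + 3x^3 + 2x^4) has coefficients 2,1,1,3,2 for degrees 0…4.
(1 + x^3 + x^5) has coefficients 1,0,0,1,0,1,0,0,0,0,0,0 for degrees 0…11.
Finally multiplying by (1 + x^3 + x^5), the product of all factors after the first has coefficients 1,0,0,2,0,2,1,0,2,0,1,0 for degrees 0…11.
[x^11] = 2·0 + 1·1 + 1·0 + 3·2 + 2·0 = 7.

7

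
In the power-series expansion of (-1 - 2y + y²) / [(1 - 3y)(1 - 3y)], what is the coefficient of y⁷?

The denominator gives the recurrence a_n = 6a_(n−1) − 9a_(n−2) for n ≥ 3; the numerator fixes a_0 = -1, a_1 = -8, a_2 = -38.
Iterating: -1, -8, -38, -156, -594, -2160, -7614, -26244, so a_7 = -26244.

-26244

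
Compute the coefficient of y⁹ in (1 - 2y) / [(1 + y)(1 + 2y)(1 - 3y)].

Partial fractions give a closed form: a_n = (-3/4)·(-1)^n + (8/5)·(-2)^n + (3/20)·3^n.
At n = 9: a_9 = 2134.

2134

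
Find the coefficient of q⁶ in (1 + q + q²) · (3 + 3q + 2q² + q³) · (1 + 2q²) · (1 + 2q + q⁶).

(1 + q + q²) has coefficients 1,1,1 for degrees 0…2.
(3 + 3q + 2q² + q³) has coefficients 3,3,2,1,0,0,0 for degrees 0…6.
Multiplying by (1 + 2q²) gives running coefficients 3,3,8,7,4,2,0 for degrees 0…6.
Finally multiplying by (1 + 2q + q⁶), the product of all factors after the first has coefficients 3,9,14,23,18,10,7 for degrees 0…6.
[q⁶] = 1·7 + 1·10 + 1·18 = 35.

35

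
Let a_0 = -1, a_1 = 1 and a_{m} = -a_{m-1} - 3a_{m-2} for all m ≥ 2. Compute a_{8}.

The ordinary generating function has denominator 1 + x + 3x^2.
Iterating the recurrence: a_0,…,a_{8} = -1, 1, 2, -5, -1, 16, -13, -35, 74.

74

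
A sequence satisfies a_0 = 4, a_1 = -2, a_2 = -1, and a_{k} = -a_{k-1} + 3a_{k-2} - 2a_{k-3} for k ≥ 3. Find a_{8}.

The ordinary generating function has denominator 1 + q - 3q^2 + 2q^3.
Iterating the recurrence: a_0,…,a_{8} = 4, -2, -1, -13, 14, -51, 119, -300, 759.

759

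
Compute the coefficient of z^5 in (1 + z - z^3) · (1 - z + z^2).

-1

(1 + z - z^3) has coefficients 1,1,0,-1 for degrees 0…3.
(1 - z + z^2) has coefficients 1,-1,1,0,0,0 for degrees 0…5.
[z^5] = 1·0 + 1·0 − 1·1 = -1.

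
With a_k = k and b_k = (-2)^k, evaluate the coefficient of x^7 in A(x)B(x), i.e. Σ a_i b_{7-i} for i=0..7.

Write out a_i and b_{7-i} for i = 0,…,7 and sum the products.
Σ = 0·(-128) + 1·64 + 2·(-32) + 3·16 + 4·(-8) + 5·4 + 6·(-2) + 7·1 = 31.

31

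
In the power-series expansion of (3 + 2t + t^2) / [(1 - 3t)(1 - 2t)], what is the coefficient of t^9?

The denominator gives the recurrence a_n = 5a_(n−1) − 6a_(n−2) for n ≥ 3; the numerator fixes a_0 = 3, a_1 = 17, a_2 = 68.
Iterating: 3, 17, 68, 238, 782, 2482, 7718, 23698, 72182, 218722, so a_9 = 218722.

218722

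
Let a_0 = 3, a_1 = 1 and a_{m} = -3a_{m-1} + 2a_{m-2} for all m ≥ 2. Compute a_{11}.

The ordinary generating function has denominator 1 + 3t - 2t^2.
Iterating the recurrence: a_0,…,a_{11} = 3, 1, 3, -7, 27, -95, 339, -1207, 4299, -15311, 54531, -194215.

-194215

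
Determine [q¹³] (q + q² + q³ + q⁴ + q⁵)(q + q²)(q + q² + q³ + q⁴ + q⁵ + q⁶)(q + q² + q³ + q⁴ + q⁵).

(q + q² + q³ + q⁴ + q⁵) has coefficients 0,1,1,1,1,1 for degrees 0…5.
(q + q²) has coefficients 0,1,1,0,0,0,0,0,0,0,0,0,0,0 for degrees 0…13.
Multiplying by (q + q² + q³ + q⁴ + q⁵ + q⁶) gives running coefficients 0,0,1,2,2,2,2,2,1,0,0,0,0,0 for degrees 0…13.
Finally multiplying by (q + q² + q³ + q⁴ + q⁵), the product of all factors after the first has coefficients 0,0,0,1,3,5,7,9,10,9,7,5,3,1 for degrees 0…13.
[q¹³] = 1·3 + 1·5 + 1·7 + 1·9 + 1·10 = 34.

34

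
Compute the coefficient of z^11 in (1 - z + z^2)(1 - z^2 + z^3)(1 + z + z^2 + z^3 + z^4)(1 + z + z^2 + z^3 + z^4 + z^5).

2

(1 - z + z^2) has coefficients 1,-1,1 for degrees 0…2.
(1 - z^2 + z^3) has coefficients 1,0,-1,1,0,0,0,0,0,0,0,0 for degrees 0…11.
Multiplying by (1 + z + z^2 + z^3 + z^4) gives running coefficients 1,1,0,1,1,0,0,1,0,0,0,0 for degrees 0…11.
Finally multiplying by (1 + z + z^2 + z^3 + z^4 + z^5), the product of all factors after the first has coefficients 1,2,2,3,4,4,3,3,3,2,1,1 for degrees 0…11.
[z^11] = 1·1 − 1·1 + 1·2 = 2.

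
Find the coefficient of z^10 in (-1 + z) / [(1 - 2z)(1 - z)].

Partial fractions give a closed form: a_n = (-1)·2^n.
At n = 10: a_10 = -1024.

-1024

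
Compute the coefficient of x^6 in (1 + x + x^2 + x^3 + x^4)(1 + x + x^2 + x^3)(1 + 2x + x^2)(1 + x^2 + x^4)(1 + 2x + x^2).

(1 + x + x^2 + x^3 + x^4) has coefficients 1,1,1,1,1 for degrees 0…4.
(1 + x + x^2 + x^3) has coefficients 1,1,1,1,0,0,0 for degrees 0…6.
Multiplying by (1 + 2x + x^2) gives running coefficients 1,3,4,4,3,1,0 for degrees 0…6.
Multiplying by (1 + x^2 + x^4) gives running coefficients 1,3,5,7,8,8,7 for degrees 0…6.
Finally multiplying by (1 + 2x + x^2), the product of all factors after the first has coefficients 1,5,12,20,27,31,31 for degrees 0…6.
[x^6] = 1·31 + 1·31 + 1·27 + 1·20 + 1·12 = 121.

121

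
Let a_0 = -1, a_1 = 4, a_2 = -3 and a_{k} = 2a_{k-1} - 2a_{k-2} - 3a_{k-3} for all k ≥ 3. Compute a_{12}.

The ordinary generating function has denominator 1 - 2t + 2t^2 + 3t^3.
Iterating the recurrence: a_0,…,a_{12} = -1, 4, -3, -11, -28, -25, 39, 212, 421, 301, -876, -3617, -6385.

-6385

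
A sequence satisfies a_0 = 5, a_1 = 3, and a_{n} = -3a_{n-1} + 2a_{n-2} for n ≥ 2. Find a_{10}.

The ordinary generating function has denominator 1 + 3t - 2t^2.
Iterating the recurrence: a_0,…,a_{10} = 5, 3, 1, 3, -7, 27, -95, 339, -1207, 4299, -15311.

-15311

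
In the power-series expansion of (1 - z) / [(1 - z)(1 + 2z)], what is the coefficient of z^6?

64

The denominator gives the recurrence a_n = −a_(n−1) + 2a_(n−2) for n ≥ 2; the numerator fixes a_0 = 1, a_1 = -2.
Iterating: 1, -2, 4, -8, 16, -32, 64, so a_6 = 64.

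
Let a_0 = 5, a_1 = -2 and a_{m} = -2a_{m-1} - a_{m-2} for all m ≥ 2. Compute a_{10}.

The ordinary generating function has denominator 1 + 2y + y^2.
Iterating the recurrence: a_0,…,a_{10} = 5, -2, -1, 4, -7, 10, -13, 16, -19, 22, -25.

-25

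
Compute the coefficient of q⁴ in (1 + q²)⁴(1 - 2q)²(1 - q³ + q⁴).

27

(1 + q²)⁴ has coefficients 1,0,4,0,6 for degrees 0…4.
(1 - 2q)² has coefficients 1,-4,4,0,0 for degrees 0…4.
Finally multiplying by (1 - q³ + q⁴), the product of all factors after the first has coefficients 1,-4,4,-1,5 for degrees 0…4.
[q⁴] = 1·5 + 4·4 + 6·1 = 27.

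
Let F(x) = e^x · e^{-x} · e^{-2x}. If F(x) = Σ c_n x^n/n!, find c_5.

The EGF product rule gives c_5 = Σ_{k_1+k_2+k_3=5} C(5; k_1,k_2,k_3) · ∏ g_i(k_i), where e^x gives (1)^k; e^{-x} gives (-1)^k; e^{-2x} gives (-2)^k.
g_1(k) for k = 0…5: 1, 1, 1, 1, 1, 1.
g_2(k) for k = 0…5: 1, -1, 1, -1, 1, -1.
g_3(k) for k = 0…5: 1, -2, 4, -8, 16, -32.
First combine the last two factors: h(k) = Σ_j C(k,j)·g_2(j)·g_3(k−j) for k = 0…5: 1, -3, 9, -27, 81, -243.
c_5 = Σ_k C(5,k)·g_1(k)·h(5−k) = 1·1·(-243) + 5·1·81 + 10·1·(-27) + 10·1·9 + 5·1·(-3) + 1·1·1 = −243 + 405 − 270 + 90 − 15 + 1 = -32.

-32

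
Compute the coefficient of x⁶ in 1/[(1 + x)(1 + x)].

7

The denominator gives the recurrence a_n = −2a_(n−1) − a_(n−2) for n ≥ 2; the numerator fixes a_0 = 1, a_1 = -2.
Iterating: 1, -2, 3, -4, 5, -6, 7, so a_6 = 7.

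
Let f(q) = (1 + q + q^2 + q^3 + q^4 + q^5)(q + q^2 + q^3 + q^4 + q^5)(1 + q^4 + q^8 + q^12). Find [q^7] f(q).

(1 + q + q^2 + q^3 + q^4 + q^5) has coefficients 1,1,1,1,1,1 for degrees 0…5.
(q + q^2 + q^3 + q^4 + q^5) has coefficients 0,1,1,1,1,1,0,0 for degrees 0…7.
Finally multiplying by (1 + q^4 + q^8 + q^12), the product of all factors after the first has coefficients 0,1,1,1,1,2,1,1 for degrees 0…7.
[q^7] = 1·1 + 1·1 + 1·2 + 1·1 + 1·1 + 1·1 = 7.

7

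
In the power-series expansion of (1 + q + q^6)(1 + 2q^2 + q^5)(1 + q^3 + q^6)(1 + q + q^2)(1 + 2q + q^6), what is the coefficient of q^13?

(1 + q + q^6) has coefficients 1,1,0,0,0,0,1 for degrees 0…6.
(1 + 2q^2 + q^5) has coefficients 1,0,2,0,0,1,0,0,0,0,0,0,0,0 for degrees 0…13.
Multiplying by (1 + q^3 + q^6) gives running coefficients 1,0,2,1,0,3,1,0,3,0,0,1,0,0 for degrees 0…13.
Multiplying by (1 + q + q^2) gives running coefficients 1,1,3,3,3,4,4,4,4,3,3,1,1,1 for degrees 0…13.
Finally multiplying by (1 + 2q + q^6), the product of all factors after the first has coefficients 1,3,5,9,9,10,13,13,15,14,12,11,7,7 for degrees 0…13.
[q^13] = 1·7 + 1·7 + 1·13 = 27.

27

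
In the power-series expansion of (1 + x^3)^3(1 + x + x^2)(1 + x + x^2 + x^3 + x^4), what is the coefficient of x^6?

(1 + x^3)^3 has coefficients 1,0,0,3,0,0,3 for degrees 0…6.
(1 + x + x^2) has coefficients 1,1,1,0,0,0,0 for degrees 0…6.
Finally multiplying by (1 + x + x^2 + x^3 + x^4), the product of all factors after the first has coefficients 1,2,3,3,3,2,1 for degrees 0…6.
[x^6] = 1·1 + 3·3 + 3·1 = 13.

13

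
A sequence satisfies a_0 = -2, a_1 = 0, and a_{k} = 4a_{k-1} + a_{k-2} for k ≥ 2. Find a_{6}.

The ordinary generating function has denominator 1 - 4x - x^2.
Iterating the recurrence: a_0,…,a_{6} = -2, 0, -2, -8, -34, -144, -610.

-610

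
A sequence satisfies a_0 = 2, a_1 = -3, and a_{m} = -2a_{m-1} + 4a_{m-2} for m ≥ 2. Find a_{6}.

1408

The ordinary generating function has denominator 1 + 2t - 4t^2.
Iterating the recurrence: a_0,…,a_{6} = 2, -3, 14, -40, 136, -432, 1408.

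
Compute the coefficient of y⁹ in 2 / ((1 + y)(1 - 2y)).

682

Partial fractions give a closed form: a_n = (2/3)·(-1)^n + (4/3)·2^n.
At n = 9: a_9 = 682.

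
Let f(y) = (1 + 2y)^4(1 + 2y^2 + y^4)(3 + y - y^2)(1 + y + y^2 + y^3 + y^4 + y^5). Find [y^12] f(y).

(1 + 2y)^4 has coefficients 1,8,24,32,16 for degrees 0…4.
(1 + 2y^2 + y^4) has coefficients 1,0,2,0,1,0,0,0,0,0,0,0,0 for degrees 0…12.
Multiplying by (3 + y - y^2) gives running coefficients 3,1,5,2,1,1,-1,0,0,0,0,0,0 for degrees 0…12.
Finally multiplying by (1 + y + y^2 + y^3 + y^4 + y^5), the product of all factors after the first has coefficients 3,4,9,11,12,13,9,8,3,1,0,-1,0 for degrees 0…12.
[y^12] = 1·0 + 8·(-1) + 24·0 + 32·1 + 16·3 = 72.

72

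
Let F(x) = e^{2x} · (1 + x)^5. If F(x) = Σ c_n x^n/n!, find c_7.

The EGF product rule gives c_7 = Σ_{k_1+k_2=7} C(7; k_1,k_2) · ∏ g_i(k_i), where e^{2x} gives (2)^k; (1+x)^5 gives the falling factorial (5)_k.
g_1(k) for k = 0…7: 1, 2, 4, 8, 16, 32, 64, 128.
g_2(k) for k = 0…7: 1, 5, 20, 60, 120, 120, 0, 0.
c_7 = Σ_k C(7,k)·g_1(k)·g_2(7−k) = 21·4·120 + 35·8·120 + 35·16·60 + 21·32·20 + 7·64·5 + 1·128·1 = 10080 + 33600 + 33600 + 13440 + 2240 + 128 = 93088.

93088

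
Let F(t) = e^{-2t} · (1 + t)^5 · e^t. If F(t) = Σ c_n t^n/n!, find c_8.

The EGF product rule gives c_8 = Σ_{k_1+k_2+k_3=8} C(8; k_1,k_2,k_3) · ∏ g_i(k_i), where e^{-2t} gives (-2)^k; (1+t)^5 gives the falling factorial (5)_k; e^t gives (1)^k.
g_1(k) for k = 0…8: 1, -2, 4, -8, 16, -32, 64, -128, 256.
g_2(k) for k = 0…8: 1, 5, 20, 60, 120, 120, 0, 0, 0.
g_3(k) for k = 0…8: 1, 1, 1, 1, 1, 1, 1, 1, 1.
First combine the last two factors: h(k) = Σ_j C(k,j)·g_2(j)·g_3(k−j) for k = 0…8: 1, 6, 31, 136, 501, 1546, 4051, 9276, 19081.
c_8 = Σ_k C(8,k)·g_1(k)·h(8−k) = 1·1·19081 + 8·(-2)·9276 + 28·4·4051 + 56·(-8)·1546 + 70·16·501 + 56·(-32)·136 + 28·64·31 + 8·(-128)·6 + 1·256·1 = 19081 − 148416 + 453712 − 692608 + 561120 − 243712 + 55552 − 6144 + 256 = -1159.

-1159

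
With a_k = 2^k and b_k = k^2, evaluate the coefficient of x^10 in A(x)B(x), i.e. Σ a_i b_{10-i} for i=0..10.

The convolution is the t^10 coefficient of A(t)B(t).
Σ = 1·100 + 2·81 + 4·64 + 8·49 + 16·36 + 32·25 + 64·16 + 128·9 + 256·4 + 512·1 + 1024·0 = 5998.

5998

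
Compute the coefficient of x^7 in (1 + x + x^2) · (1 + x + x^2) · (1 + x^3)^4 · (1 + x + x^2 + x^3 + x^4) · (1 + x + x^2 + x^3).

(1 + x + x^2) has coefficients 1,1,1 for degrees 0…2.
(1 + x + x^2) has coefficients 1,1,1,0,0,0,0,0 for degrees 0…7.
Multiplying by (1 + x^3)^4 gives running coefficients 1,1,1,4,4,4,6,6 for degrees 0…7.
Multiplying by (1 + x + x^2 + x^3 + x^4) gives running coefficients 1,2,3,7,11,14,19,24 for degrees 0…7.
Finally multiplying by (1 + x + x^2 + x^3), the product of all factors after the first has coefficients 1,3,6,13,23,35,51,68 for degrees 0…7.
[x^7] = 1·68 + 1·51 + 1·35 = 154.

154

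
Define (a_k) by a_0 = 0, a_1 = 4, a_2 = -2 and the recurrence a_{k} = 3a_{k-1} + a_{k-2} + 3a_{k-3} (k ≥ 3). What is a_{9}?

556

The ordinary generating function has denominator 1 - 3z - z^2 - 3z^3.
Iterating the recurrence: a_0,…,a_{9} = 0, 4, -2, -2, 4, 4, 10, 46, 160, 556.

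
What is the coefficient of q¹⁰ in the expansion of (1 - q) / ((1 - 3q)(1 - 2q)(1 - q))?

Partial fractions give a closed form: a_n = (3)·3^n + (-2)·2^n.
At n = 10: a_10 = 175099.

175099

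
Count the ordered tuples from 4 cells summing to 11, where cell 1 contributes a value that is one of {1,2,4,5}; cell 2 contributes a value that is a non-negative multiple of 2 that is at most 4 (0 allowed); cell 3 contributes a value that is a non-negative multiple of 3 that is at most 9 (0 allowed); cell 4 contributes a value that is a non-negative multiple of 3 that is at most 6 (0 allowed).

The generating function for the choices is (x + x^2 + x^4 + x^5)·(1 + x^2 + x^4)·(1 + x^3 + x^6 + x^9)·(1 + x^3 + x^6); the count is [x^11].
(x + x^2 + x^4 + x^5) has coefficients 0,1,1,0,1,1 for degrees 0…5.
(1 + x^2 + x^4) has coefficients 1,0,1,0,1,0,0,0,0,0,0,0 for degrees 0…11.
Multiplying by (1 + x^3 + x^6 + x^9) gives running coefficients 1,0,1,1,1,1,1,1,1,1,1,1 for degrees 0…11.
Finally multiplying by (1 + x^3 + x^6), the product of all factors after the first has coefficients 1,0,1,2,1,2,3,2,3,3,3,3 for degrees 0…11.
[x^11] = 1·3 + 1·3 + 1·2 + 1·3 = 11.

11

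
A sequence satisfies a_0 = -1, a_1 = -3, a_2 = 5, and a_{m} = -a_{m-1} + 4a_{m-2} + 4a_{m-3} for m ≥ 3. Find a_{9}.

-1533

The ordinary generating function has denominator 1 + z - 4z^2 - 4z^3.
Iterating the recurrence: a_0,…,a_{9} = -1, -3, 5, -21, 29, -93, 125, -381, 509, -1533.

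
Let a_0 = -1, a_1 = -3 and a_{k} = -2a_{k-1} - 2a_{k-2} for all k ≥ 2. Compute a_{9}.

The ordinary generating function has denominator 1 + 2x + 2x^2.
Iterating the recurrence: a_0,…,a_{9} = -1, -3, 8, -10, 4, 12, -32, 40, -16, -48.

-48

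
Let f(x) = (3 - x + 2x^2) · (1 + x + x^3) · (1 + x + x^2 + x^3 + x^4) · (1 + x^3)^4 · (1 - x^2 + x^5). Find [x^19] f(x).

41

(3 - x + 2x^2) has coefficients 3,-1,2 for degrees 0…2.
(1 + x + x^3) has coefficients 1,1,0,1,0,0,0,0,0,0,0,0,0,0,0,0,0,0,0,0 for degrees 0…19.
Multiplying by (1 + x + x^2 + x^3 + x^4) gives running coefficients 1,2,2,3,3,2,1,1,0,0,0,0,0,0,0,0,0,0,0,0 for degrees 0…19.
Multiplying by (1 + x^3)^4 gives running coefficients 1,2,2,7,11,10,19,25,20,26,30,20,19,20,10,7,7,2,1,1 for degrees 0…19.
Finally multiplying by (1 - x^2 + x^5), the product of all factors after the first has coefficients 1,2,1,5,9,4,10,17,8,12,20,13,14,20,17,17,17,14,14,9 for degrees 0…19.
[x^19] = 3·9 − 1·14 + 2·14 = 41.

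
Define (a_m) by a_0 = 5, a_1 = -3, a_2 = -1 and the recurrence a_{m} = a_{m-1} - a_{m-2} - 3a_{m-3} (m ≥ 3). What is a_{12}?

The ordinary generating function has denominator 1 - x + x^2 + 3x^3.
Iterating the recurrence: a_0,…,a_{12} = 5, -3, -1, -13, -3, 13, 55, 51, -43, -259, -369, 19, 1165.

1165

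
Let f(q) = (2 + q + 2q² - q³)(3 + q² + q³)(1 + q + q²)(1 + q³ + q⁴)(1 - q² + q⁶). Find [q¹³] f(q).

(2 + q + 2q² - q³) has coefficients 2,1,2,-1 for degrees 0…3.
(3 + q² + q³) has coefficients 3,0,1,1,0,0,0,0,0,0,0,0,0,0 for degrees 0…13.
Multiplying by (1 + q + q²) gives running coefficients 3,3,4,2,2,1,0,0,0,0,0,0,0,0 for degrees 0…13.
Multiplying by (1 + q³ + q⁴) gives running coefficients 3,3,4,5,8,8,6,4,3,1,0,0,0,0 for degrees 0…13.
Finally multiplying by (1 - q² + q⁶), the product of all factors after the first has coefficients 3,3,1,2,4,3,1,-1,1,2,5,7,6,4 for degrees 0…13.
[q¹³] = 2·4 + 1·6 + 2·7 − 1·5 = 23.

23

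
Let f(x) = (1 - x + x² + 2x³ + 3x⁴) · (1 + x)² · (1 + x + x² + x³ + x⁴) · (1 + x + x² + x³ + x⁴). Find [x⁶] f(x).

62

(1 - x + x² + 2x³ + 3x⁴) has coefficients 1,-1,1,2,3 for degrees 0…4.
(1 + x)² has coefficients 1,2,1,0,0,0,0 for degrees 0…6.
Multiplying by (1 + x + x² + x³ + x⁴) gives running coefficients 1,3,4,4,4,3,1 for degrees 0…6.
Finally multiplying by (1 + x + x² + x³ + x⁴), the product of all factors after the first has coefficients 1,4,8,12,16,18,16 for degrees 0…6.
[x⁶] = 1·16 − 1·18 + 1·16 + 2·12 + 3·8 = 62.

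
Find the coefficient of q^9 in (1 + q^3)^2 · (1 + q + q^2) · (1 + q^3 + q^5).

(1 + q^3)^2 has coefficients 1,0,0,2,0,0,1 for degrees 0…6.
(1 + q + q^2) has coefficients 1,1,1,0,0,0,0,0,0,0 for degrees 0…9.
Finally multiplying by (1 + q^3 + q^5), the product of all factors after the first has coefficients 1,1,1,1,1,2,1,1,0,0 for degrees 0…9.
[q^9] = 1·0 + 2·1 + 1·1 = 3.

3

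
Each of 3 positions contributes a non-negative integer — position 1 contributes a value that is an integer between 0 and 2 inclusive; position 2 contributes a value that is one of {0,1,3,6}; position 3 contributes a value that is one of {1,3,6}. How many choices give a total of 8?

4

The generating function for the choices is (1 + t + t²)·(1 + t + t³ + t⁶)·(t + t³ + t⁶); the count is [t⁸].
(1 + t + t²) has coefficients 1,1,1 for degrees 0…2.
(1 + t + t³ + t⁶) has coefficients 1,1,0,1,0,0,1,0,0 for degrees 0…8.
Finally multiplying by (t + t³ + t⁶), the product of all factors after the first has coefficients 0,1,1,1,2,0,2,2,0 for degrees 0…8.
[t⁸] = 1·0 + 1·2 + 1·2 = 4.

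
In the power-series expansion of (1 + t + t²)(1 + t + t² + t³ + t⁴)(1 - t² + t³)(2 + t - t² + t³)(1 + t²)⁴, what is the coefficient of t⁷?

(1 + t + t²) has coefficients 1,1,1 for degrees 0…2.
(1 + t + t² + t³ + t⁴) has coefficients 1,1,1,1,1,0,0,0 for degrees 0…7.
Multiplying by (1 - t² + t³) gives running coefficients 1,1,0,1,1,0,0,1 for degrees 0…7.
Multiplying by (2 + t - t² + t³) gives running coefficients 2,3,0,2,4,0,0,3 for degrees 0…7.
Finally multiplying by (1 + t²)⁴, the product of all factors after the first has coefficients 2,3,8,14,16,26,24,27 for degrees 0…7.
[t⁷] = 1·27 + 1·24 + 1·26 = 77.

77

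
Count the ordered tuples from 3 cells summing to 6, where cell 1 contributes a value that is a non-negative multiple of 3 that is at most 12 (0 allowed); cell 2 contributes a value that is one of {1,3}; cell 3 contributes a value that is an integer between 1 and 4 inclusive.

The generating function for the choices is (1 + x^3 + x^6 + x^9 + x^12)·(x + x^3)·(x + x^2 + x^3 + x^4); the count is [x^6].
(1 + x^3 + x^6 + x^9 + x^12) has coefficients 1,0,0,1,0,0,1 for degrees 0…6.
(x + x^3) has coefficients 0,1,0,1,0,0,0 for degrees 0…6.
Finally multiplying by (x + x^2 + x^3 + x^4), the product of all factors after the first has coefficients 0,0,1,1,2,2,1 for degrees 0…6.
[x^6] = 1·1 + 1·1 + 1·0 = 2.

2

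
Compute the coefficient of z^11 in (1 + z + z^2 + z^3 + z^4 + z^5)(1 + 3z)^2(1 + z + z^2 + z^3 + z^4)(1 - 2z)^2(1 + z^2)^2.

321

(1 + z + z^2 + z^3 + z^4 + z^5) has coefficients 1,1,1,1,1,1 for degrees 0…5.
(1 + 3z)^2 has coefficients 1,6,9,0,0,0,0,0,0,0,0,0 for degrees 0…11.
Multiplying by (1 + z + z^2 + z^3 + z^4) gives running coefficients 1,7,16,16,16,15,9,0,0,0,0,0 for degrees 0…11.
Multiplying by (1 - 2z)^2 gives running coefficients 1,3,-8,-20,16,15,13,24,36,0,0,0 for degrees 0…11.
Finally multiplying by (1 + z^2)^2, the product of all factors after the first has coefficients 1,3,-6,-14,1,-22,37,34,78,63,85,24 for degrees 0…11.
[z^11] = 1·24 + 1·85 + 1·63 + 1·78 + 1·34 + 1·37 = 321.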